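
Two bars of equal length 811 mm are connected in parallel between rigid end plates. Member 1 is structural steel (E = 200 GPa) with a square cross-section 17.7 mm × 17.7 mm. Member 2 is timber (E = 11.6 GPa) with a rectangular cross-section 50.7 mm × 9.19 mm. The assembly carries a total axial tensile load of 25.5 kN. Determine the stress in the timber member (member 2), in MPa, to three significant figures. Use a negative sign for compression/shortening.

4.35 MPa

A_1 = 313.3 mm².
A_2 = 465.9 mm².
Equal strain + equilibrium ⇒ each member carries load in proportion to AE: A₁E₁ = 62660000 N, A₂E₂ = 5405000 N, ΣAE = 68060000 N.
σ₂ = P·E₂/ΣAE = 25500·11600/68060000 = 4.346 MPa.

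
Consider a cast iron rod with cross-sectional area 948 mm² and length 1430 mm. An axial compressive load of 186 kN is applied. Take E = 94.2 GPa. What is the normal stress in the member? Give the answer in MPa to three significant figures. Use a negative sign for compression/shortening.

σ = N/A = -186000/948 = -196.2 MPa.

-196 MPa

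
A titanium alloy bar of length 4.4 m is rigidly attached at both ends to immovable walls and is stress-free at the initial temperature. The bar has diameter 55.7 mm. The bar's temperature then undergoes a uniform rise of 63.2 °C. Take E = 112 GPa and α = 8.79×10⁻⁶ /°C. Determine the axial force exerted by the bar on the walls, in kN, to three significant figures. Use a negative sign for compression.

-152 kN

Free thermal expansion αLΔT = 8.79e-6 · 4400 · 63.2 = 2.444 mm.
The walls impose strain ε = −(2.444)/4400 = -5.5553e-04; σ = Eε = 112000 · -5.5553e-04 = -62.22 MPa.
Wall reaction R = σ·A = -62.22·2437 = -151600 N = -151.6 kN.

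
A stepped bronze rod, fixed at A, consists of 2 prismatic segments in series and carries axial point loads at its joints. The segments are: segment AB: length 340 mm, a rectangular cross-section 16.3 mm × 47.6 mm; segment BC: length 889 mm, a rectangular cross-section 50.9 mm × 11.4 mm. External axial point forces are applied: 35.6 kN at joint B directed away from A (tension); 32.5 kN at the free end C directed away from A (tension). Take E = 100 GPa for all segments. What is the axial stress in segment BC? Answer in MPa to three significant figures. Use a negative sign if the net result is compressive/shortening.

Internal axial forces (sectioning from the free end, tension +): N_BC = 32.5 kN, N_AB = 68.1 kN.
A_BC = 580.3 mm².
σ_BC = N_BC/A_BC = 32500/580.3 = 56.01 MPa.

56.0 MPa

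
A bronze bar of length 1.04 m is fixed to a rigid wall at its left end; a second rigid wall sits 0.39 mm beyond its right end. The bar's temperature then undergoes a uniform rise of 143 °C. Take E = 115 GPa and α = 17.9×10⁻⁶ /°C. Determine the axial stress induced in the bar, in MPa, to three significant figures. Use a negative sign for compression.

Free thermal expansion αLΔT = 17.9e-6 · 1040 · 143 = 2.662 mm.
The walls engage after the gap closes; constrained expansion = 2.662 − 0.39 = 2.272 mm.
The walls impose strain ε = −(2.272)/1040 = -2.1847e-03; σ = Eε = 115000 · -2.1847e-03 = -251.2 MPa.

-251 MPa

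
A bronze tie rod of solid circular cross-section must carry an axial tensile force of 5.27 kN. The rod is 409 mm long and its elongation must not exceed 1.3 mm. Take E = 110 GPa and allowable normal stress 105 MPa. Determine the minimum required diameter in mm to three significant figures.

Required area A ≥ P/σ_allow = 5270/105 = 50.19 mm².
For a solid circular section, d ≥ √(4A/π) = 7.994 mm.
Elongation limit: A ≥ PL/(Eδ_allow) = 5270·409/(110000·1.3) = 15.07 mm² ⇒ d ≥ 4.381 mm.
The stress limit governs.

7.99 mm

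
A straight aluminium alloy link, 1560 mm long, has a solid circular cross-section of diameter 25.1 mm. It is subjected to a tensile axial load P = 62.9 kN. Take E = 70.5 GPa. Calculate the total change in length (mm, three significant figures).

A = 494.8 mm².
δ_mech = NL/(AE) = 62900·1560/(494.8·70500) = 2.813 mm.

2.81 mm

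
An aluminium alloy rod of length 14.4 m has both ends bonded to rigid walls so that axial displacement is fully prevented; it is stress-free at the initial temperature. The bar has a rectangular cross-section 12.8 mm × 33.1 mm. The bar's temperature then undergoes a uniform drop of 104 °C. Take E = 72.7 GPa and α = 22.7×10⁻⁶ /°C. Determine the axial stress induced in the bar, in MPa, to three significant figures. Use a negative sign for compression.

172 MPa

Free thermal expansion αLΔT = 22.7e-6 · 14400 · -104 = -34 mm.
The walls impose strain ε = −(-34)/14400 = 2.3608e-03; σ = Eε = 72700 · 2.3608e-03 = 171.6 MPa.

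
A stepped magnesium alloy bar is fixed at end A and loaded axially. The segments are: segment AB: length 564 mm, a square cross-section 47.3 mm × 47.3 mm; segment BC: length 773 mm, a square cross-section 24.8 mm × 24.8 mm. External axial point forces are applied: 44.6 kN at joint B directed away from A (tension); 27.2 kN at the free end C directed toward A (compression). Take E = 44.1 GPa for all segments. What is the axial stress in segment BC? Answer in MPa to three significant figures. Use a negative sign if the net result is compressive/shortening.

-44.2 MPa

Internal axial forces (sectioning from the free end, tension +): N_BC = -27.2 kN, N_AB = 17.4 kN.
A_BC = 615 mm².
σ_BC = N_BC/A_BC = -27200/615 = -44.22 MPa.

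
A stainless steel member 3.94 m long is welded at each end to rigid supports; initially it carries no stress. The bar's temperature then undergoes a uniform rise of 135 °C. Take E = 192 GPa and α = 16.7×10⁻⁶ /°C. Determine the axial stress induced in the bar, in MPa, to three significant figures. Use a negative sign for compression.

Free thermal expansion αLΔT = 16.7e-6 · 3940 · 135 = 8.883 mm.
The walls impose strain ε = −(8.883)/3940 = -2.2545e-03; σ = Eε = 192000 · -2.2545e-03 = -432.9 MPa.

-433 MPa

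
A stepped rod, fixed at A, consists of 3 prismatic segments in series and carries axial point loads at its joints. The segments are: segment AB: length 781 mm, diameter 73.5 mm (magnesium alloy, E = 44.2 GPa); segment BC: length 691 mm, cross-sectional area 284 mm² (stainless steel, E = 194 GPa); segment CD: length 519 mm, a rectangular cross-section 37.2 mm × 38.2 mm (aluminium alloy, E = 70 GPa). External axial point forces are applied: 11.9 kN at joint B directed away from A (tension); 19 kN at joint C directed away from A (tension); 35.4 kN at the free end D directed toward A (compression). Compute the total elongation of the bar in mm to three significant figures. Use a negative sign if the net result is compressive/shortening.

-0.409 mm

Internal axial forces (sectioning from the free end, tension +): N_CD = -35.4 kN, N_BC = -16.4 kN, N_AB = -4.5 kN.
A_AB = 4243 mm².
A_CD = 1421 mm².
δ_AB = -4500·781/(4243·44200) = -0.01874 mm
δ_BC = -16400·691/(284·194000) = -0.2057 mm
δ_CD = -35400·519/(1421·70000) = -0.1847 mm
δ = Σδ_i = -0.4091 mm.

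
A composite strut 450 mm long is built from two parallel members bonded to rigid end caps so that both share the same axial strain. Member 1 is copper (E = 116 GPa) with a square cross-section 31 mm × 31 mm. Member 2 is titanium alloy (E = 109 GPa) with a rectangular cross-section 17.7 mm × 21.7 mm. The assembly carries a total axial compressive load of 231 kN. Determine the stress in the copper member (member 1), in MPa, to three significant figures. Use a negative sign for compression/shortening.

A_1 = 961 mm².
A_2 = 384.1 mm².
Equal strain + equilibrium ⇒ each member carries load in proportion to AE: A₁E₁ = 111500000 N, A₂E₂ = 41870000 N, ΣAE = 153300000 N.
σ₁ = P·E₁/ΣAE = -231000·116000/153300000 = -174.7 MPa.

-175 MPa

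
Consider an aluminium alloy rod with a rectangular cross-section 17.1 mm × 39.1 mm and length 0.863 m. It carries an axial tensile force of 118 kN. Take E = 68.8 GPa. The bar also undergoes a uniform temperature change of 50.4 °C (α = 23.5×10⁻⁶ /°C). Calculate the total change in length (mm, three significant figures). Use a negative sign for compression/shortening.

A = 668.6 mm².
δ_mech = NL/(AE) = 118000·863/(668.6·68800) = 2.214 mm.
δ_thermal = αLΔT = 23.5e-6·863·50.4 = 1.022 mm.
δ = δ_mech + δ_thermal = 3.236 mm.

3.24 mm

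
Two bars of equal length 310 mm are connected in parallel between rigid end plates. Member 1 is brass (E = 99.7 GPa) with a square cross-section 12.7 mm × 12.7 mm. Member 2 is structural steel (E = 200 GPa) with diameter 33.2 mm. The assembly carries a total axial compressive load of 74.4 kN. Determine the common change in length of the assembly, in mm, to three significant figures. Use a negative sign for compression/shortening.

-0.122 mm

A_1 = 161.3 mm².
A_2 = 865.7 mm².
Equal strain + equilibrium ⇒ each member carries load in proportion to AE: A₁E₁ = 16080000 N, A₂E₂ = 173100000 N, ΣAE = 189200000 N.
δ = PL/ΣAE = -74400·310/189200000 = -0.1219 mm.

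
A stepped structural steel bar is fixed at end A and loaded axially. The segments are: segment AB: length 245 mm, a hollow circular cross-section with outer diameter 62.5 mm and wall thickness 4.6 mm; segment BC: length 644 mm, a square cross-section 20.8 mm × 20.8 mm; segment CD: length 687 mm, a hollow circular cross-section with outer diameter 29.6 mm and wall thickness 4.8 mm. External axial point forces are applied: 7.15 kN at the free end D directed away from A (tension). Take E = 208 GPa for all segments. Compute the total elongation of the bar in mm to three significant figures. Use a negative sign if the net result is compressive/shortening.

Internal axial forces (sectioning from the free end, tension +): N_CD = 7.15 kN, N_BC = 7.15 kN, N_AB = 7.15 kN.
A_AB = 836.7 mm².
A_BC = 432.6 mm².
A_CD = 374 mm².
δ_AB = 7150·245/(836.7·208000) = 0.01007 mm
δ_BC = 7150·644/(432.6·208000) = 0.05117 mm
δ_CD = 7150·687/(374·208000) = 0.06315 mm
δ = Σδ_i = 0.1244 mm.

0.124 mm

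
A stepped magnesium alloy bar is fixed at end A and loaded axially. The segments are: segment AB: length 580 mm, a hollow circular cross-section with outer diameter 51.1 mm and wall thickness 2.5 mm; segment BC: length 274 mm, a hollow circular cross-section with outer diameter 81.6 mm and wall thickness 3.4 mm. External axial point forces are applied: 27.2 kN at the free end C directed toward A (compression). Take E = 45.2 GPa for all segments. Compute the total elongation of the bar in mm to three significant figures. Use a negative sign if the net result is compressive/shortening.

-1.11 mm

Internal axial forces (sectioning from the free end, tension +): N_BC = -27.2 kN, N_AB = -27.2 kN.
A_AB = 381.7 mm².
A_BC = 835.3 mm².
δ_AB = -27200·580/(381.7·45200) = -0.9144 mm
δ_BC = -27200·274/(835.3·45200) = -0.1974 mm
δ = Σδ_i = -1.112 mm.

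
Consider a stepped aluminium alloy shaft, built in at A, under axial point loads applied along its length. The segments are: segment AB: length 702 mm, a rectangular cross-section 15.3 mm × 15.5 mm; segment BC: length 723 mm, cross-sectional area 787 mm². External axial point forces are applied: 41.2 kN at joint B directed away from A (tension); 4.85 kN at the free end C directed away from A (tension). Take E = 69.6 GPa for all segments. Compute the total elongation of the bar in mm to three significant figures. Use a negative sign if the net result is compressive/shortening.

Internal axial forces (sectioning from the free end, tension +): N_BC = 4.85 kN, N_AB = 46.05 kN.
A_AB = 237.2 mm².
δ_AB = 46050·702/(237.2·69600) = 1.959 mm
δ_BC = 4850·723/(787·69600) = 0.06402 mm
δ = Σδ_i = 2.023 mm.

2.02 mm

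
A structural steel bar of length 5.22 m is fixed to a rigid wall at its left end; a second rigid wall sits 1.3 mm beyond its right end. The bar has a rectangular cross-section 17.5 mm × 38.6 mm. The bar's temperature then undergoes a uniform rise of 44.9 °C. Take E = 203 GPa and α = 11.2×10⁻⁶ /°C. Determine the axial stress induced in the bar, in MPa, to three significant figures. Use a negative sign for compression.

-51.5 MPa

Free thermal expansion αLΔT = 11.2e-6 · 5220 · 44.9 = 2.625 mm.
The walls engage after the gap closes; constrained expansion = 2.625 − 1.3 = 1.325 mm.
The walls impose strain ε = −(1.325)/5220 = -2.5384e-04; σ = Eε = 203000 · -2.5384e-04 = -51.53 MPa.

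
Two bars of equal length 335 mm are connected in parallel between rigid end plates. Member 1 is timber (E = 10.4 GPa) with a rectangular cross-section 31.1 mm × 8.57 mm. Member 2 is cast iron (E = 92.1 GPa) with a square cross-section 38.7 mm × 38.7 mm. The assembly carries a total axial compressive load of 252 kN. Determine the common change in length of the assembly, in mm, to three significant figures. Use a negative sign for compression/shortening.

-0.600 mm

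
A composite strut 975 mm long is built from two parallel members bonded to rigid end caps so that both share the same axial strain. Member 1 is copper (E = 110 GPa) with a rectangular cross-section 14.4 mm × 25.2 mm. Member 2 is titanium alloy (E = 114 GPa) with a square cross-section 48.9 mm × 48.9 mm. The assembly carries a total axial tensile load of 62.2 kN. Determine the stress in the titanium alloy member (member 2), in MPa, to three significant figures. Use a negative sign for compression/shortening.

A_1 = 362.9 mm².
A_2 = 2391 mm².
Equal strain + equilibrium ⇒ each member carries load in proportion to AE: A₁E₁ = 39920000 N, A₂E₂ = 272600000 N, ΣAE = 312500000 N.
σ₂ = P·E₂/ΣAE = 62200·114000/312500000 = 22.69 MPa.

22.7 MPa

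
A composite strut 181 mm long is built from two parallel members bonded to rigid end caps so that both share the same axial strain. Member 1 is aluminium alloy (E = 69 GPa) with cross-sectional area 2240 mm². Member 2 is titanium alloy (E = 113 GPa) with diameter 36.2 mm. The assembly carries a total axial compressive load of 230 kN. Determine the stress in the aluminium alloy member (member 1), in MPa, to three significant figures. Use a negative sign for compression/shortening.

A_2 = 1029 mm².
Equal strain + equilibrium ⇒ each member carries load in proportion to AE: A₁E₁ = 154600000 N, A₂E₂ = 116300000 N, ΣAE = 270900000 N.
σ₁ = P·E₁/ΣAE = -230000·69000/270900000 = -58.59 MPa.

-58.6 MPa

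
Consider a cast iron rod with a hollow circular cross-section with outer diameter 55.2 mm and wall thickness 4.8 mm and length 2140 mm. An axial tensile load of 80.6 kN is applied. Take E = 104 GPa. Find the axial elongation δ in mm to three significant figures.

A = 760 mm².
δ_mech = NL/(AE) = 80600·2140/(760·104000) = 2.182 mm.

2.18 mm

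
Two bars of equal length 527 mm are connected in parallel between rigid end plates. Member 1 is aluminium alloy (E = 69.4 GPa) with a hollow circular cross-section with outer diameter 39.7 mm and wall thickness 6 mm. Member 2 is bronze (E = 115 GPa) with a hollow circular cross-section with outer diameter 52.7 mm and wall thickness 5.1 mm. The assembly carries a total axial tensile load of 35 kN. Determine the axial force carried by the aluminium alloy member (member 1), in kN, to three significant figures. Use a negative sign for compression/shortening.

11.7 kN

A_1 = 635.2 mm².
A_2 = 762.7 mm².
Equal strain + equilibrium ⇒ each member carries load in proportion to AE: A₁E₁ = 44080000 N, A₂E₂ = 87710000 N, ΣAE = 131800000 N.
F₁ = P·A₁E₁/ΣAE = 35000·44080000/131800000 = 11710 N.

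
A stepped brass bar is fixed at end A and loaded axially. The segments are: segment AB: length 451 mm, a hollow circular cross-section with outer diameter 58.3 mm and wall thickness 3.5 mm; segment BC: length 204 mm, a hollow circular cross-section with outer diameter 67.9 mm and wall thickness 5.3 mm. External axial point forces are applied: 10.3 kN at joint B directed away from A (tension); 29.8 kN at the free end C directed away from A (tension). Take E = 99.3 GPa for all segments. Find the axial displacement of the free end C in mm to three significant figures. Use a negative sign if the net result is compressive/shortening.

0.361 mm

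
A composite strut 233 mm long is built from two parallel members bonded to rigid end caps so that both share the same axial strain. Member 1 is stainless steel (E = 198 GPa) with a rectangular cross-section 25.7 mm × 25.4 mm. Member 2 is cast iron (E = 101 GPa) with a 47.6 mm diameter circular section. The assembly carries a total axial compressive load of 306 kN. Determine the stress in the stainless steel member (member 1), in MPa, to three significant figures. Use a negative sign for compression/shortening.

A_1 = 652.8 mm².
A_2 = 1780 mm².
Equal strain + equilibrium ⇒ each member carries load in proportion to AE: A₁E₁ = 129300000 N, A₂E₂ = 179700000 N, ΣAE = 309000000 N.
σ₁ = P·E₁/ΣAE = -306000·198000/309000000 = -196.1 MPa.

-196 MPa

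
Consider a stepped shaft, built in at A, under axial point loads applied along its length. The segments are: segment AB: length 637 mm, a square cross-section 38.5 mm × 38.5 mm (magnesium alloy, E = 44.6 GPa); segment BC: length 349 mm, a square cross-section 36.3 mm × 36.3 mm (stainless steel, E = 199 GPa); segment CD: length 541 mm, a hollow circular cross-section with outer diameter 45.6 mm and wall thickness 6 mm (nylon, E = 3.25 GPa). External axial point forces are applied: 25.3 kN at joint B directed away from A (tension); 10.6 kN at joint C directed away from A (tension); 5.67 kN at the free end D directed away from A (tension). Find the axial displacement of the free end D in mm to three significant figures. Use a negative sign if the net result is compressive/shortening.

Internal axial forces (sectioning from the free end, tension +): N_CD = 5.67 kN, N_BC = 16.27 kN, N_AB = 41.57 kN.
A_AB = 1482 mm².
A_BC = 1318 mm².
A_CD = 746.4 mm².
δ_AB = 41570·637/(1482·44600) = 0.4006 mm
δ_BC = 16270·349/(1318·199000) = 0.02165 mm
δ_CD = 5670·541/(746.4·3250) = 1.264 mm
δ = Σδ_i = 1.687 mm.

1.69 mm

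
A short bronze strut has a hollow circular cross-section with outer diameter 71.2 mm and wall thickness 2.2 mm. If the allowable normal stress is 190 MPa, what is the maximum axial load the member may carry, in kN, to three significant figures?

A = 476.9 mm².
P_max = σ_allow · A = 190 · 476.9 = 90610 N = 90.61 kN.

90.6 kN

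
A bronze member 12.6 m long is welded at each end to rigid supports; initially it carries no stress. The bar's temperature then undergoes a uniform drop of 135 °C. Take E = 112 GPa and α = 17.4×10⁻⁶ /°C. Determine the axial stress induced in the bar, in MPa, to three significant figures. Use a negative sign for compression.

263 MPa

Free thermal expansion αLΔT = 17.4e-6 · 12600 · -135 = -29.6 mm.
The walls impose strain ε = −(-29.6)/12600 = 2.3490e-03; σ = Eε = 112000 · 2.3490e-03 = 263.1 MPa.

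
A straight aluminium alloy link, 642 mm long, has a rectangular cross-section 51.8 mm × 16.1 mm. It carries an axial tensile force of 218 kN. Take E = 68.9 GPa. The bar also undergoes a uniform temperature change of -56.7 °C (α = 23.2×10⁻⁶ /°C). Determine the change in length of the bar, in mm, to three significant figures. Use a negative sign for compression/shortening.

1.59 mm

A = 834 mm².
δ_mech = NL/(AE) = 218000·642/(834·68900) = 2.436 mm.
δ_thermal = αLΔT = 23.2e-6·642·-56.7 = -0.8445 mm.
δ = δ_mech + δ_thermal = 1.591 mm.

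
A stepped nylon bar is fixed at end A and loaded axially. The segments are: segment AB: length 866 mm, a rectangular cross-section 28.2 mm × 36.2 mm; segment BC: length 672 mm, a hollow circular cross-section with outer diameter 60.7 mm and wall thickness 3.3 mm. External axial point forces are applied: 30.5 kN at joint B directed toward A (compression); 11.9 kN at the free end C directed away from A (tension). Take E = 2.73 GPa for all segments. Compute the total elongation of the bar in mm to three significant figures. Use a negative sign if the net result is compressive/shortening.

-0.857 mm

Internal axial forces (sectioning from the free end, tension +): N_BC = 11.9 kN, N_AB = -18.6 kN.
A_AB = 1021 mm².
A_BC = 595.1 mm².
δ_AB = -18600·866/(1021·2730) = -5.78 mm
δ_BC = 11900·672/(595.1·2730) = 4.922 mm
δ = Σδ_i = -0.8574 mm.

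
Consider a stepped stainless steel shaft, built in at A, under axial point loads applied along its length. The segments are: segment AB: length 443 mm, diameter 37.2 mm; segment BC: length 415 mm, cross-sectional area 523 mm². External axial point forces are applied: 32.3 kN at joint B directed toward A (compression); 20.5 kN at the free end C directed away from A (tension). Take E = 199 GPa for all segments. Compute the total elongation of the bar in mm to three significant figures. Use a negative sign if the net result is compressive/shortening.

0.0576 mm

Internal axial forces (sectioning from the free end, tension +): N_BC = 20.5 kN, N_AB = -11.8 kN.
A_AB = 1087 mm².
δ_AB = -11800·443/(1087·199000) = -0.02417 mm
δ_BC = 20500·415/(523·199000) = 0.08174 mm
δ = Σδ_i = 0.05757 mm.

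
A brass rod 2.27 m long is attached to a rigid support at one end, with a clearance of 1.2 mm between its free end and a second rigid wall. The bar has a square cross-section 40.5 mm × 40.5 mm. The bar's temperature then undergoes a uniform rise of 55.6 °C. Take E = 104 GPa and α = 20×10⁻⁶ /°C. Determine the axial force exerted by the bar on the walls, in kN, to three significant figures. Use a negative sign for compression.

-99.5 kN

Free thermal expansion αLΔT = 20e-6 · 2270 · 55.6 = 2.524 mm.
The walls engage after the gap closes; constrained expansion = 2.524 − 1.2 = 1.324 mm.
The walls impose strain ε = −(1.324)/2270 = -5.8337e-04; σ = Eε = 104000 · -5.8337e-04 = -60.67 MPa.
Wall reaction R = σ·A = -60.67·1640 = -99510 N = -99.51 kN.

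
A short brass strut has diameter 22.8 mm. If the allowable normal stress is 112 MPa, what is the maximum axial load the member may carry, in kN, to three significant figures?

A = 408.3 mm².
P_max = σ_allow · A = 112 · 408.3 = 45730 N = 45.73 kN.

45.7 kN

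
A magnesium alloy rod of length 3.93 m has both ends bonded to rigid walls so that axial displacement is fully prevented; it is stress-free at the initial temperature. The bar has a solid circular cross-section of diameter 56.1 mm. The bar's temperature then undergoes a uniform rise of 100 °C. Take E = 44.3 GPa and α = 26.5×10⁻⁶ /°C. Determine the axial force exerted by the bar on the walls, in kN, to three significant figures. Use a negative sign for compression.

-290 kN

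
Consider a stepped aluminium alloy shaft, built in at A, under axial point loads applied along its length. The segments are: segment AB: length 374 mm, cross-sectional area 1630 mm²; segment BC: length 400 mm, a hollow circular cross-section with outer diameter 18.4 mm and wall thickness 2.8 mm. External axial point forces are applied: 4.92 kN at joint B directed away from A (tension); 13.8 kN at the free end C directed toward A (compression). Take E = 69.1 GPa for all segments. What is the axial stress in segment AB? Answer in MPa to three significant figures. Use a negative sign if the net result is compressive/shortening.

Internal axial forces (sectioning from the free end, tension +): N_BC = -13.8 kN, N_AB = -8.88 kN.
σ_AB = N_AB/A_AB = -8880/1630 = -5.448 MPa.

-5.45 MPa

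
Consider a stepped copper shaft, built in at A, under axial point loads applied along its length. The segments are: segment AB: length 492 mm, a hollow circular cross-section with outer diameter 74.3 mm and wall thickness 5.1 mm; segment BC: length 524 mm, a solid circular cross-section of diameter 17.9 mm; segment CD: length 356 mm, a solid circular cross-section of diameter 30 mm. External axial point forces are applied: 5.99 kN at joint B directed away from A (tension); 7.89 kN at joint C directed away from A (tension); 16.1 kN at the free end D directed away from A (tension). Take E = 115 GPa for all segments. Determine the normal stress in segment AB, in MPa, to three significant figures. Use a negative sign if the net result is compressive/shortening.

Internal axial forces (sectioning from the free end, tension +): N_CD = 16.1 kN, N_BC = 23.99 kN, N_AB = 29.98 kN.
A_AB = 1109 mm².
σ_AB = N_AB/A_AB = 29980/1109 = 27.04 MPa.

27.0 MPa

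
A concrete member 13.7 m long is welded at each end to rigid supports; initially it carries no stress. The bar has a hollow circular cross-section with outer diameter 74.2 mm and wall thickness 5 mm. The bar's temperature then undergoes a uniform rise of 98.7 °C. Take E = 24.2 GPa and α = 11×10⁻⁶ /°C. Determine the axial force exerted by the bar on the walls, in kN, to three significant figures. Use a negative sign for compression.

Free thermal expansion αLΔT = 11e-6 · 13700 · 98.7 = 14.87 mm.
The walls impose strain ε = −(14.87)/13700 = -1.0857e-03; σ = Eε = 24200 · -1.0857e-03 = -26.27 MPa.
Wall reaction R = σ·A = -26.27·1087 = -28560 N = -28.56 kN.

-28.6 kN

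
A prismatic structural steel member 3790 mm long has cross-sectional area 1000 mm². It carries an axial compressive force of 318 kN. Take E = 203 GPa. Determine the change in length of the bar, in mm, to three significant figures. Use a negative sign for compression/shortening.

-5.94 mm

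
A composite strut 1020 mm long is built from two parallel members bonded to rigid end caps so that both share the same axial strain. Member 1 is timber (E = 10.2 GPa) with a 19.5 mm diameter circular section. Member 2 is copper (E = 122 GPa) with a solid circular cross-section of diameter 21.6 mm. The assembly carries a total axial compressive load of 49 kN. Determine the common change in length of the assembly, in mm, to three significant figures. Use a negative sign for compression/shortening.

-1.05 mm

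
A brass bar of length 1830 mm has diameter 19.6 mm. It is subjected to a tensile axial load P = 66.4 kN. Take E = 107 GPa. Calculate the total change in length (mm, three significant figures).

3.76 mm

A = 301.7 mm².
δ_mech = NL/(AE) = 66400·1830/(301.7·107000) = 3.764 mm.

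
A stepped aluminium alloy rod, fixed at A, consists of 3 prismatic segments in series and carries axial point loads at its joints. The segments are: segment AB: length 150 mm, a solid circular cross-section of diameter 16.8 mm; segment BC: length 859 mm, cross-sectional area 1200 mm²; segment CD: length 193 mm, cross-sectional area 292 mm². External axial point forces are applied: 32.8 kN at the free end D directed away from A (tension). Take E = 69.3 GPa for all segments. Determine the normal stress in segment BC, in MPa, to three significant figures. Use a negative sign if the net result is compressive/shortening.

Internal axial forces (sectioning from the free end, tension +): N_CD = 32.8 kN, N_BC = 32.8 kN, N_AB = 32.8 kN.
σ_BC = N_BC/A_BC = 32800/1200 = 27.33 MPa.

27.3 MPa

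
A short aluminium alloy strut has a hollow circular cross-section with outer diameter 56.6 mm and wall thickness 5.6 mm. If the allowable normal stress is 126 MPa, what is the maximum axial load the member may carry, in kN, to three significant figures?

113 kN

A = 897.2 mm².
P_max = σ_allow · A = 126 · 897.2 = 113100 N = 113.1 kN.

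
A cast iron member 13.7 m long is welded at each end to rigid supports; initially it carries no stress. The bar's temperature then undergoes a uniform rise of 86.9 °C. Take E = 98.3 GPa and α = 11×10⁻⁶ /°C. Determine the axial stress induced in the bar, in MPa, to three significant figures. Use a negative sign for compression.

Free thermal expansion αLΔT = 11e-6 · 13700 · 86.9 = 13.1 mm.
The walls impose strain ε = −(13.1)/13700 = -9.5590e-04; σ = Eε = 98300 · -9.5590e-04 = -93.96 MPa.

-94.0 MPa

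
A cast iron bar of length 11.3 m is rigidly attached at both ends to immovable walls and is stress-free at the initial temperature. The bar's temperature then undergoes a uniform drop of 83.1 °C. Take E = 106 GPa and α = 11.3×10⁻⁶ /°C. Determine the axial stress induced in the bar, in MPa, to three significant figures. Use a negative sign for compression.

99.5 MPa

Free thermal expansion αLΔT = 11.3e-6 · 11300 · -83.1 = -10.61 mm.
The walls impose strain ε = −(-10.61)/11300 = 9.3903e-04; σ = Eε = 106000 · 9.3903e-04 = 99.54 MPa.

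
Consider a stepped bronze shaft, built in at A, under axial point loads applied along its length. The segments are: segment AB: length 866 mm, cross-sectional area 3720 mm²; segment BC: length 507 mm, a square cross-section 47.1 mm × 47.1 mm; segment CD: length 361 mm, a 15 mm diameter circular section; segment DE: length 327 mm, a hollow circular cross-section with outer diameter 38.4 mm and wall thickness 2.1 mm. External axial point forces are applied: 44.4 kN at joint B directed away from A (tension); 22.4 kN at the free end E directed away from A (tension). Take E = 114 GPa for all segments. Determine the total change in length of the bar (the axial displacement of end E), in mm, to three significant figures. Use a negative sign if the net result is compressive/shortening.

Internal axial forces (sectioning from the free end, tension +): N_DE = 22.4 kN, N_CD = 22.4 kN, N_BC = 22.4 kN, N_AB = 66.8 kN.
A_BC = 2218 mm².
A_CD = 176.7 mm².
A_DE = 239.5 mm².
δ_AB = 66800·866/(3720·114000) = 0.1364 mm
δ_BC = 22400·507/(2218·114000) = 0.04491 mm
δ_CD = 22400·361/(176.7·114000) = 0.4014 mm
δ_DE = 22400·327/(239.5·114000) = 0.2683 mm
δ = Σδ_i = 0.851 mm.

0.851 mm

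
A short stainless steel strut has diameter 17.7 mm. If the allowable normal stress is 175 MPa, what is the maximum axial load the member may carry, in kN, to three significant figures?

A = 246.1 mm².
P_max = σ_allow · A = 175 · 246.1 = 43060 N = 43.06 kN.

43.1 kN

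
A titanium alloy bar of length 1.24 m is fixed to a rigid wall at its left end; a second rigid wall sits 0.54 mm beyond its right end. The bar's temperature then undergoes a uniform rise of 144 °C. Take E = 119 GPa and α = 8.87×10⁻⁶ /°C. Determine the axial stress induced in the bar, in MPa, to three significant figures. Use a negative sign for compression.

-100 MPa

Free thermal expansion αLΔT = 8.87e-6 · 1240 · 144 = 1.584 mm.
The walls engage after the gap closes; constrained expansion = 1.584 − 0.54 = 1.044 mm.
The walls impose strain ε = −(1.044)/1240 = -8.4180e-04; σ = Eε = 119000 · -8.4180e-04 = -100.2 MPa.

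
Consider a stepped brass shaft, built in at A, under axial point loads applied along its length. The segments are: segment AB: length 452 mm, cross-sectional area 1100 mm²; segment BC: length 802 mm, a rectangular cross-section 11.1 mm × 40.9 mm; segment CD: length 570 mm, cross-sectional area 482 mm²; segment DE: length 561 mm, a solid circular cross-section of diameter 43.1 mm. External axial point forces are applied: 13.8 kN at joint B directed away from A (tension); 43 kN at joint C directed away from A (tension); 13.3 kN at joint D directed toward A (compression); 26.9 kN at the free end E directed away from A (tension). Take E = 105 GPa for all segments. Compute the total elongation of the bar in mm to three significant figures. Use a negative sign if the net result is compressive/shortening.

Internal axial forces (sectioning from the free end, tension +): N_DE = 26.9 kN, N_CD = 13.6 kN, N_BC = 56.6 kN, N_AB = 70.4 kN.
A_BC = 454 mm².
A_DE = 1459 mm².
δ_AB = 70400·452/(1100·105000) = 0.2755 mm
δ_BC = 56600·802/(454·105000) = 0.9523 mm
δ_CD = 13600·570/(482·105000) = 0.1532 mm
δ_DE = 26900·561/(1459·105000) = 0.09851 mm
δ = Σδ_i = 1.479 mm.

1.48 mm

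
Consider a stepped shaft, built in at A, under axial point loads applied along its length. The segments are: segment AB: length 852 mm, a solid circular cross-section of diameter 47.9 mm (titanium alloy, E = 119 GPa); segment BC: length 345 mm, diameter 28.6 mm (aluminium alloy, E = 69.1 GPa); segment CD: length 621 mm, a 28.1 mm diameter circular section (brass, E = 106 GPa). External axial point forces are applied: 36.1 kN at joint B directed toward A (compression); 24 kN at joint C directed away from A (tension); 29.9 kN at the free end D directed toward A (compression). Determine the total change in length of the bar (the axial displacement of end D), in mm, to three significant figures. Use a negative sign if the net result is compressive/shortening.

-0.495 mm

Internal axial forces (sectioning from the free end, tension +): N_CD = -29.9 kN, N_BC = -5.9 kN, N_AB = -42 kN.
A_AB = 1802 mm².
A_BC = 642.4 mm².
A_CD = 620.2 mm².
δ_AB = -42000·852/(1802·119000) = -0.1669 mm
δ_BC = -5900·345/(642.4·69100) = -0.04585 mm
δ_CD = -29900·621/(620.2·106000) = -0.2825 mm
δ = Σδ_i = -0.4952 mm.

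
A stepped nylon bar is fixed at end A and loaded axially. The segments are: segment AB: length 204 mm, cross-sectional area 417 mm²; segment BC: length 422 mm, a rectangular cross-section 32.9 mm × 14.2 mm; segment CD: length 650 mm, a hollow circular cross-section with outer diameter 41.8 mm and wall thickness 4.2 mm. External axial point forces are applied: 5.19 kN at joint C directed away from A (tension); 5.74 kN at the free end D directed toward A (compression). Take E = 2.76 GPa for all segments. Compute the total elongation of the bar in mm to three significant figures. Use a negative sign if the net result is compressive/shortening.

-3.00 mm

Internal axial forces (sectioning from the free end, tension +): N_CD = -5.74 kN, N_BC = -0.55 kN, N_AB = -0.55 kN.
A_BC = 467.2 mm².
A_CD = 496.1 mm².
δ_AB = -550·204/(417·2760) = -0.09749 mm
δ_BC = -550·422/(467.2·2760) = -0.18 mm
δ_CD = -5740·650/(496.1·2760) = -2.725 mm
δ = Σδ_i = -3.002 mm.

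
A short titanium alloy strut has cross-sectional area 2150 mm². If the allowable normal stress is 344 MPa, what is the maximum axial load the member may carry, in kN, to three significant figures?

P_max = σ_allow · A = 344 · 2150 = 739600 N = 739.6 kN.

740 kN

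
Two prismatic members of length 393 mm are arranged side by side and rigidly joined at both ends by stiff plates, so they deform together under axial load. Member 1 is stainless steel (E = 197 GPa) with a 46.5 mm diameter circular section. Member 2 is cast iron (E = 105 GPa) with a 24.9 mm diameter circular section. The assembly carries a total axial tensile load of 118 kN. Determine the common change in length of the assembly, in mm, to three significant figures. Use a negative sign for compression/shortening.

A_1 = 1698 mm².
A_2 = 487 mm².
Equal strain + equilibrium ⇒ each member carries load in proportion to AE: A₁E₁ = 334600000 N, A₂E₂ = 51130000 N, ΣAE = 385700000 N.
δ = PL/ΣAE = 118000·393/385700000 = 0.1202 mm.

0.120 mm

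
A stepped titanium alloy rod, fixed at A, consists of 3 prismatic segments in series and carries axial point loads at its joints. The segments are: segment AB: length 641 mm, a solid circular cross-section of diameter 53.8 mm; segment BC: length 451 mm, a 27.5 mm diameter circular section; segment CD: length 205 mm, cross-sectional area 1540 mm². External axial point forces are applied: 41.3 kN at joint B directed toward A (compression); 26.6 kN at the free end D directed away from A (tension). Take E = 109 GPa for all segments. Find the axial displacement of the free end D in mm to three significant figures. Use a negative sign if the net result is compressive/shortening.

Internal axial forces (sectioning from the free end, tension +): N_CD = 26.6 kN, N_BC = 26.6 kN, N_AB = -14.7 kN.
A_AB = 2273 mm².
A_BC = 594 mm².
δ_AB = -14700·641/(2273·109000) = -0.03803 mm
δ_BC = 26600·451/(594·109000) = 0.1853 mm
δ_CD = 26600·205/(1540·109000) = 0.03249 mm
δ = Σδ_i = 0.1798 mm.

0.180 mm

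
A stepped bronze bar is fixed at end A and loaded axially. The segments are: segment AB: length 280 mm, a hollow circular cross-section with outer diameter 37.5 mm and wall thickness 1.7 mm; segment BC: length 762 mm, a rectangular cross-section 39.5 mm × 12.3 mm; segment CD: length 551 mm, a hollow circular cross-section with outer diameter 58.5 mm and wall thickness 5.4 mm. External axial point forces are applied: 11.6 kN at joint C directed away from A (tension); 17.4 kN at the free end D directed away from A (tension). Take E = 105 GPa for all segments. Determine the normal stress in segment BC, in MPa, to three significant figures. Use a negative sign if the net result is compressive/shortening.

59.7 MPa

Internal axial forces (sectioning from the free end, tension +): N_CD = 17.4 kN, N_BC = 29 kN, N_AB = 29 kN.
A_BC = 485.9 mm².
σ_BC = N_BC/A_BC = 29000/485.9 = 59.69 MPa.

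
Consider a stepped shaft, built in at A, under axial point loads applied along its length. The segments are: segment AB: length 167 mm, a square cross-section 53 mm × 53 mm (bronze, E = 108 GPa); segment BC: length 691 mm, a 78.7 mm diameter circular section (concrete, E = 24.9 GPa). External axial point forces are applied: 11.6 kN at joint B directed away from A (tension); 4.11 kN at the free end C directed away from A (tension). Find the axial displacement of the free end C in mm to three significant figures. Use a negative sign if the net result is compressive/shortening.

0.0321 mm

Internal axial forces (sectioning from the free end, tension +): N_BC = 4.11 kN, N_AB = 15.71 kN.
A_AB = 2809 mm².
A_BC = 4865 mm².
δ_AB = 15710·167/(2809·108000) = 0.008648 mm
δ_BC = 4110·691/(4865·24900) = 0.02345 mm
δ = Σδ_i = 0.03209 mm.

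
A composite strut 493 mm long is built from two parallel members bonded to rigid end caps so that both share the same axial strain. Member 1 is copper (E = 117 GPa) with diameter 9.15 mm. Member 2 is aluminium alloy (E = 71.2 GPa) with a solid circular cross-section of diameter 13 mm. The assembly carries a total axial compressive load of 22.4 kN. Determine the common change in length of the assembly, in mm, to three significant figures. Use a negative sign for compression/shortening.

-0.644 mm

A_1 = 65.76 mm².
A_2 = 132.7 mm².
Equal strain + equilibrium ⇒ each member carries load in proportion to AE: A₁E₁ = 7693000 N, A₂E₂ = 9451000 N, ΣAE = 17140000 N.
δ = PL/ΣAE = -22400·493/17140000 = -0.6441 mm.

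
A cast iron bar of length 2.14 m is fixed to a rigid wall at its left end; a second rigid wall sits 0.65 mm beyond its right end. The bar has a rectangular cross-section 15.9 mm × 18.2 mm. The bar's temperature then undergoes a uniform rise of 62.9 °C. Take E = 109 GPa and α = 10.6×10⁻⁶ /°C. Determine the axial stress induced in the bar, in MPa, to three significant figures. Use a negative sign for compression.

Free thermal expansion αLΔT = 10.6e-6 · 2140 · 62.9 = 1.427 mm.
The walls engage after the gap closes; constrained expansion = 1.427 − 0.65 = 0.7768 mm.
The walls impose strain ε = −(0.7768)/2140 = -3.6300e-04; σ = Eε = 109000 · -3.6300e-04 = -39.57 MPa.

-39.6 MPa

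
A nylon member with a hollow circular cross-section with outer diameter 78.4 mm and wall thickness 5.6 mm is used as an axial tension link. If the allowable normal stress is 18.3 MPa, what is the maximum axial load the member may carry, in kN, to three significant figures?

23.4 kN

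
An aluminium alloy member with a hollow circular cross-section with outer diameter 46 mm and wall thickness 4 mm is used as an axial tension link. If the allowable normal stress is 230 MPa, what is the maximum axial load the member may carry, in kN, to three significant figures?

121 kN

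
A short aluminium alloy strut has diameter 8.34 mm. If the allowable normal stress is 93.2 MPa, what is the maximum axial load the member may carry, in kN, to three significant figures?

5.09 kN

A = 54.63 mm².
P_max = σ_allow · A = 93.2 · 54.63 = 5091 N = 5.091 kN.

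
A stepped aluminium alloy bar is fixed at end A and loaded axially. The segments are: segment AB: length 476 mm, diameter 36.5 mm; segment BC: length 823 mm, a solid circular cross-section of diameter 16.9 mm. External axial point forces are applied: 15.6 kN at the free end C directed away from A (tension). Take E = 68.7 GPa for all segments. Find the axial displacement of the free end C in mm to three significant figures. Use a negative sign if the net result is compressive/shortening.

0.936 mm

Internal axial forces (sectioning from the free end, tension +): N_BC = 15.6 kN, N_AB = 15.6 kN.
A_AB = 1046 mm².
A_BC = 224.3 mm².
δ_AB = 15600·476/(1046·68700) = 0.1033 mm
δ_BC = 15600·823/(224.3·68700) = 0.8331 mm
δ = Σδ_i = 0.9364 mm.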